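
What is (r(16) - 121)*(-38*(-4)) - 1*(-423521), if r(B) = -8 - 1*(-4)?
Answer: 404521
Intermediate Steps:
r(B) = -4 (r(B) = -8 + 4 = -4)
(r(16) - 121)*(-38*(-4)) - 1*(-423521) = (-4 - 121)*(-38*(-4)) - 1*(-423521) = -125*152 + 423521 = -19000 + 423521 = 404521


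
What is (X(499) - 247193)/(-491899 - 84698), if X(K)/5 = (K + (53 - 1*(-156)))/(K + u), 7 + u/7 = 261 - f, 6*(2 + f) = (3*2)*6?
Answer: 555933517/1296766653 ≈ 0.42871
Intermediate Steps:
f = 4 (f = -2 + ((3*2)*6)/6 = -2 + (6*6)/6 = -2 + (⅙)*36 = -2 + 6 = 4)
u = 1750 (u = -49 + 7*(261 - 1*4) = -49 + 7*(261 - 4) = -49 + 7*257 = -49 + 1799 = 1750)
X(K) = 5*(209 + K)/(1750 + K) (X(K) = 5*((K + (53 - 1*(-156)))/(K + 1750)) = 5*((K + (53 + 156))/(1750 + K)) = 5*((K + 209)/(1750 + K)) = 5*((209 + K)/(1750 + K)) = 5*(209 + K)/(1750 + K))
(X(499) - 247193)/(-491899 - 84698) = (5*(209 + 499)/(1750 + 499) - 247193)/(-491899 - 84698) = (5*708/2249 - 247193)/(-576597) = (5*(1/2249)*708 - 247193)*(-1/576597) = (3540/2249 - 247193)*(-1/576597) = -555933517/2249*(-1/576597) = 555933517/1296766653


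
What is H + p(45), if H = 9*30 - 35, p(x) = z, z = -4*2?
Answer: 227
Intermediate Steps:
z = -8
p(x) = -8
H = 235 (H = 270 - 35 = 235)
H + p(45) = 235 - 8 = 227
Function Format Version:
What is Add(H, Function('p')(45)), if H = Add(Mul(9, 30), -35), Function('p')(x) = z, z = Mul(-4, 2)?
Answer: 227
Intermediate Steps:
z = -8
Function('p')(x) = -8
H = 235 (H = Add(270, -35) = 235)
Add(H, Function('p')(45)) = Add(235, -8) = 227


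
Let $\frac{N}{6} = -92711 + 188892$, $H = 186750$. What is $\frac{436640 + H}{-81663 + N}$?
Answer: $\frac{623390}{495423} \approx 1.2583$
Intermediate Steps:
$N = 577086$ ($N = 6 \left(-92711 + 188892\right) = 6 \cdot 96181 = 577086$)
$\frac{436640 + H}{-81663 + N} = \frac{436640 + 186750}{-81663 + 577086} = \frac{623390}{495423}$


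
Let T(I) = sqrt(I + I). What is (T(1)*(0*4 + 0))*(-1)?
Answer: 0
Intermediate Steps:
T(I) = sqrt(2)*sqrt(I) (T(I) = sqrt(2*I) = sqrt(2)*sqrt(I))
(T(1)*(0*4 + 0))*(-1) = ((sqrt(2)*sqrt(1))*(0*4 + 0))*(-1) = ((sqrt(2)*1)*(0 + 0))*(-1) = (sqrt(2)*0)*(-1) = 0*(-1) = 0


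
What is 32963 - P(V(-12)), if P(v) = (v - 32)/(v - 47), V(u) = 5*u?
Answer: 3526949/107 ≈ 32962.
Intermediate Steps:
P(v) = (-32 + v)/(-47 + v)
32963 - P(V(-12)) = 32963 - (-32 + 5*(-12))/(-47 + 5*(-12)) = 32963 - (-32 - 60)/(-47 - 60) = 32963 - (-92)/(-107) = 32963 - (-1)*(-92)/107 = 32963 - 1*92/107 = 32963 - 92/107 = 3526949/107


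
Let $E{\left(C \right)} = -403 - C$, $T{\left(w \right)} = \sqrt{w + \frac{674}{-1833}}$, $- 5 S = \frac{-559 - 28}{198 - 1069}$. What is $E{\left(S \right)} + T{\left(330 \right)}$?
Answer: $- \frac{1754478}{4355} + \frac{2 \sqrt{276881982}}{1833} \approx -384.71$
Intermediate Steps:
$S = - \frac{587}{4355}$ ($S = - \frac{\left(-559 - 28\right) \frac{1}{198 - 1069}}{5} = - \frac{\left(-587\right) \frac{1}{-871}}{5} = - \frac{\left(-587\right) \left(- \frac{1}{871}\right)}{5} = \left(- \frac{1}{5}\right) \frac{587}{871} = - \frac{587}{4355} \approx -0.13479$)
$T{\left(w \right)} = \sqrt{- \frac{674}{1833} + w}$ ($T{\left(w \right)} = \sqrt{w + 674 \left(- \frac{1}{1833}\right)} = \sqrt{w - \frac{674}{1833}} = \sqrt{- \frac{674}{1833} + w}$)
$E{\left(S \right)} + T{\left(330 \right)} = \left(-403 - - \frac{587}{4355}\right) + \frac{\sqrt{-1235442 + 3359889 \cdot 330}}{1833} = \left(-403 + \frac{587}{4355}\right) + \frac{\sqrt{-1235442 + 1108763370}}{1833} = - \frac{1754478}{4355} + \frac{\sqrt{1107527928}}{1833} = - \frac{1754478}{4355} + \frac{2 \sqrt{276881982}}{1833}$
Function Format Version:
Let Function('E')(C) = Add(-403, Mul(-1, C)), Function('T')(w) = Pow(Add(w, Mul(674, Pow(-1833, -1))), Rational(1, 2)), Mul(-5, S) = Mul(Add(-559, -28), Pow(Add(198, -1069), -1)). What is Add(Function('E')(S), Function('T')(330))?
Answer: Add(Rational(-1754478, 4355), Mul(Rational(2, 1833), Pow(276881982, Rational(1, 2)))) ≈ -384.71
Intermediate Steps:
S = Rational(-587, 4355) (S = Mul(Rational(-1, 5), Mul(Add(-559, -28), Pow(Add(198, -1069), -1))) = Mul(Rational(-1, 5), Mul(-587, Pow(-871, -1))) = Mul(Rational(-1, 5), Mul(-587, Rational(-1, 871))) = Mul(Rational(-1, 5), Rational(587, 871)) = Rational(-587, 4355) ≈ -0.13479)
Function('T')(w) = Pow(Add(Rational(-674, 1833), w), Rational(1, 2)) (Function('T')(w) = Pow(Add(w, Mul(674, Rational(-1, 1833))), Rational(1, 2)) = Pow(Add(w, Rational(-674, 1833)), Rational(1, 2)) = Pow(Add(Rational(-674, 1833), w), Rational(1, 2)))
Add(Function('E')(S), Function('T')(330)) = Add(Add(-403, Mul(-1, Rational(-587, 4355))), Mul(Rational(1, 1833), Pow(Add(-1235442, Mul(3359889, 330)), Rational(1, 2)))) = Add(Add(-403, Rational(587, 4355)), Mul(Rational(1, 1833), Pow(Add(-1235442, 1108763370), Rational(1, 2)))) = Add(Rational(-1754478, 4355), Mul(Rational(1, 1833), Pow(1107527928, Rational(1, 2)))) = Add(Rational(-1754478, 4355), Mul(Rational(1, 1833), Mul(2, Pow(276881982, Rational(1, 2))))) = Add(Rational(-1754478, 4355), Mul(Rational(2, 1833), Pow(276881982, Rational(1, 2))))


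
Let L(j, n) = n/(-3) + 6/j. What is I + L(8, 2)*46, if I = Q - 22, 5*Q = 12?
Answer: -473/30 ≈ -15.767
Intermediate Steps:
Q = 12/5 (Q = (1/5)*12 = 12/5 ≈ 2.4000)
L(j, n) = 6/j - n/3 (L(j, n) = n*(-1/3) + 6/j = -n/3 + 6/j = 6/j - n/3)
I = -98/5 (I = 12/5 - 22 = -98/5 ≈ -19.600)
I + L(8, 2)*46 = -98/5 + (6/8 - 1/3*2)*46 = -98/5 + (6*(1/8) - 2/3)*46 = -98/5 + (3/4 - 2/3)*46 = -98/5 + (1/12)*46 = -98/5 + 23/6 = -473/30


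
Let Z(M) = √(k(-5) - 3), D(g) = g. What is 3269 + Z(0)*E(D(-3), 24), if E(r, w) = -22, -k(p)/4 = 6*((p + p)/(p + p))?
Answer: 3269 - 66*I*√3 ≈ 3269.0 - 114.32*I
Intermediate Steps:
k(p) = -24 (k(p) = -24*(p + p)/(p + p) = -24*(2*p)/((2*p)) = -24*(2*p)*(1/(2*p)) = -24)
Z(M) = 3*I*√3 (Z(M) = √(-24 - 3) = √(-27) = 3*I*√3)
3269 + Z(0)*E(D(-3), 24) = 3269 + (3*I*√3)*(-22) = 3269 - 66*I*√3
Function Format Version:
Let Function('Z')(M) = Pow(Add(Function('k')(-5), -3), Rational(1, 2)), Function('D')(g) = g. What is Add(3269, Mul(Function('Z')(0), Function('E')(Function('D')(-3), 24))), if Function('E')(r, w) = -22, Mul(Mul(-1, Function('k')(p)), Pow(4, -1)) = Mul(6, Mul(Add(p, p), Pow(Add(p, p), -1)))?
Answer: Add(3269, Mul(-66, I, Pow(3, Rational(1, 2)))) ≈ Add(3269.0, Mul(-114.32, I))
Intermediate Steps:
Function('k')(p) = -24 (Function('k')(p) = Mul(-4, Mul(6, Mul(Add(p, p), Pow(Add(p, p), -1)))) = Mul(-4, Mul(6, Mul(Mul(2, p), Pow(Mul(2, p), -1)))) = Mul(-4, Mul(6, Mul(Mul(2, p), Mul(Rational(1, 2), Pow(p, -1))))) = Mul(-4, Mul(6, 1)) = Mul(-4, 6) = -24)
Function('Z')(M) = Mul(3, I, Pow(3, Rational(1, 2))) (Function('Z')(M) = Pow(Add(-24, -3), Rational(1, 2)) = Pow(-27, Rational(1, 2)) = Mul(3, I, Pow(3, Rational(1, 2))))
Add(3269, Mul(Function('Z')(0), Function('E')(Function('D')(-3), 24))) = Add(3269, Mul(Mul(3, I, Pow(3, Rational(1, 2))), -22)) = Add(3269, Mul(-66, I, Pow(3, Rational(1, 2))))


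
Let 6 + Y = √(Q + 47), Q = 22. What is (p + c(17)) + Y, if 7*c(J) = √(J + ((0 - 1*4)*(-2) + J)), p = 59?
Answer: 53 + √69 + √42/7 ≈ 62.232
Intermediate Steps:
Y = -6 + √69 (Y = -6 + √(22 + 47) = -6 + √69 ≈ 2.3066)
c(J) = √(8 + 2*J)/7 (c(J) = √(J + ((0 - 1*4)*(-2) + J))/7 = √(J + ((0 - 4)*(-2) + J))/7 = √(J + (-4*(-2) + J))/7 = √(J + (8 + J))/7 = √(8 + 2*J)/7)
(p + c(17)) + Y = (59 + √(8 + 2*17)/7) + (-6 + √69) = (59 + √(8 + 34)/7) + (-6 + √69) = (59 + √42/7) + (-6 + √69) = 53 + √69 + √42/7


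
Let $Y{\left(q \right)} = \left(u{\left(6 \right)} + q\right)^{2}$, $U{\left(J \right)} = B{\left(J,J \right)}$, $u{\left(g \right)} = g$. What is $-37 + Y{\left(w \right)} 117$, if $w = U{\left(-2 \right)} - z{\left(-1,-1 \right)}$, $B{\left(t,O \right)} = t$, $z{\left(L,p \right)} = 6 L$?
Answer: $11663$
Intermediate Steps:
$U{\left(J \right)} = J$
$w = 4$ ($w = -2 - 6 \left(-1\right) = -2 - -6 = -2 + 6 = 4$)
$Y{\left(q \right)} = \left(6 + q\right)^{2}$
$-37 + Y{\left(w \right)} 117 = -37 + \left(6 + 4\right)^{2} \cdot 117 = -37 + 10^{2} \cdot 117 = -37 + 100 \cdot 117 = -37 + 11700 = 11663$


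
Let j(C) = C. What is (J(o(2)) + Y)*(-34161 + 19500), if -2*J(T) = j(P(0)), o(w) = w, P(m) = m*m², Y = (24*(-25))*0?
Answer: 0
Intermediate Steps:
Y = 0 (Y = -600*0 = 0)
P(m) = m³
J(T) = 0 (J(T) = -½*0³ = -½*0 = 0)
(J(o(2)) + Y)*(-34161 + 19500) = (0 + 0)*(-34161 + 19500) = 0*(-14661) = 0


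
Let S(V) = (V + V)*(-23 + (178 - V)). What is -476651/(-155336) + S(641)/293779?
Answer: 43247648657/45634454744 ≈ 0.94770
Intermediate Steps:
S(V) = 2*V*(155 - V) (S(V) = (2*V)*(155 - V) = 2*V*(155 - V))
-476651/(-155336) + S(641)/293779 = -476651/(-155336) + (2*641*(155 - 1*641))/293779 = -476651*(-1/155336) + (2*641*(155 - 641))*(1/293779) = 476651/155336 + (2*641*(-486))*(1/293779) = 476651/155336 - 623052*1/293779 = 476651/155336 - 623052/293779 = 43247648657/45634454744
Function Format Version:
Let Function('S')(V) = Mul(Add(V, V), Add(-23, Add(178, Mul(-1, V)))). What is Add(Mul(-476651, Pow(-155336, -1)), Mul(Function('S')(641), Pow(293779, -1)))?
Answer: Rational(43247648657, 45634454744) ≈ 0.94770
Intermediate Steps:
Function('S')(V) = Mul(2, V, Add(155, Mul(-1, V))) (Function('S')(V) = Mul(Mul(2, V), Add(155, Mul(-1, V))) = Mul(2, V, Add(155, Mul(-1, V))))
Add(Mul(-476651, Pow(-155336, -1)), Mul(Function('S')(641), Pow(293779, -1))) = Add(Mul(-476651, Pow(-155336, -1)), Mul(Mul(2, 641, Add(155, Mul(-1, 641))), Pow(293779, -1))) = Add(Mul(-476651, Rational(-1, 155336)), Mul(Mul(2, 641, Add(155, -641)), Rational(1, 293779))) = Add(Rational(476651, 155336), Mul(Mul(2, 641, -486), Rational(1, 293779))) = Add(Rational(476651, 155336), Mul(-623052, Rational(1, 293779))) = Add(Rational(476651, 155336), Rational(-623052, 293779)) = Rational(43247648657, 45634454744)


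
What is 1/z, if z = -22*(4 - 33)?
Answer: 1/638 ≈ 0.0015674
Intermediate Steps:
z = 638 (z = -22*(-29) = 638)
1/z = 1/638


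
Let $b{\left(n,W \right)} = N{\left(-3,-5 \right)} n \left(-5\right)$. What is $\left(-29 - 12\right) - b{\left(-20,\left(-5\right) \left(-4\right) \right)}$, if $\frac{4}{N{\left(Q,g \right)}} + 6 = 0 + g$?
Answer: $- \frac{51}{11} \approx -4.6364$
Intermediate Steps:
$N{\left(Q,g \right)} = \frac{4}{-6 + g}$ ($N{\left(Q,g \right)} = \frac{4}{-6 + \left(0 + g\right)} = \frac{4}{-6 + g}$)
$b{\left(n,W \right)} = \frac{20 n}{11}$ ($b{\left(n,W \right)} = \frac{4}{-6 - 5} n \left(-5\right) = \frac{4}{-11} n \left(-5\right) = 4 \left(- \frac{1}{11}\right) n \left(-5\right) = - \frac{4 n}{11} \left(-5\right) = \frac{20 n}{11}$)
$\left(-29 - 12\right) - b{\left(-20,\left(-5\right) \left(-4\right) \right)} = \left(-29 - 12\right) - \frac{20}{11} \left(-20\right) = \left(-29 - 12\right) - - \frac{400}{11} = -41 + \frac{400}{11} = - \frac{51}{11}$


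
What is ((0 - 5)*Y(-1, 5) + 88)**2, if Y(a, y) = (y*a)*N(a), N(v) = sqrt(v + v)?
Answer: 6494 + 4400*I*sqrt(2) ≈ 6494.0 + 6222.5*I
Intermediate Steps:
N(v) = sqrt(2)*sqrt(v) (N(v) = sqrt(2*v) = sqrt(2)*sqrt(v))
Y(a, y) = y*sqrt(2)*a**(3/2) (Y(a, y) = (y*a)*(sqrt(2)*sqrt(a)) = (a*y)*(sqrt(2)*sqrt(a)) = y*sqrt(2)*a**(3/2))
((0 - 5)*Y(-1, 5) + 88)**2 = ((0 - 5)*(5*sqrt(2)*(-1)**(3/2)) + 88)**2 = (-25*sqrt(2)*(-I) + 88)**2 = (-(-25)*I*sqrt(2) + 88)**2 = (25*I*sqrt(2) + 88)**2 = (88 + 25*I*sqrt(2))**2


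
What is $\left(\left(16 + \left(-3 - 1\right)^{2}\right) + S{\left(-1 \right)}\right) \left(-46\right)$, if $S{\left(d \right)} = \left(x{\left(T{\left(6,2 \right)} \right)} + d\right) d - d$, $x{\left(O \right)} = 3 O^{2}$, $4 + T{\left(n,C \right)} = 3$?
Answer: $-1426$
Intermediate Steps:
$T{\left(n,C \right)} = -1$ ($T{\left(n,C \right)} = -4 + 3 = -1$)
$S{\left(d \right)} = - d + d \left(3 + d\right)$ ($S{\left(d \right)} = \left(3 \left(-1\right)^{2} + d\right) d - d = \left(3 \cdot 1 + d\right) d - d = \left(3 + d\right) d - d = d \left(3 + d\right) - d = - d + d \left(3 + d\right)$)
$\left(\left(16 + \left(-3 - 1\right)^{2}\right) + S{\left(-1 \right)}\right) \left(-46\right) = \left(\left(16 + \left(-3 - 1\right)^{2}\right) - \left(2 - 1\right)\right) \left(-46\right) = \left(\left(16 + \left(-4\right)^{2}\right) - 1\right) \left(-46\right) = \left(\left(16 + 16\right) - 1\right) \left(-46\right) = \left(32 - 1\right) \left(-46\right) = 31 \left(-46\right) = -1426$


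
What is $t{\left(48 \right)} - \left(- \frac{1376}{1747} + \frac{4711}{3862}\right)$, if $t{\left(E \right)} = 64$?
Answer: $\frac{428886491}{6746914} \approx 63.568$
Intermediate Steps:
$t{\left(48 \right)} - \left(- \frac{1376}{1747} + \frac{4711}{3862}\right) = 64 - \left(- \frac{1376}{1747} + \frac{4711}{3862}\right) = 64 - \frac{2916005}{6746914} = \frac{428886491}{6746914}$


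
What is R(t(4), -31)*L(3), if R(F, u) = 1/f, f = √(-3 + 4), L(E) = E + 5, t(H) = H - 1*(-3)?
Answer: 8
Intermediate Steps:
t(H) = 3 + H (t(H) = H + 3 = 3 + H)
L(E) = 5 + E
f = 1 (f = √1 = 1)
R(F, u) = 1 (R(F, u) = 1/1 = 1)
R(t(4), -31)*L(3) = 1*(5 + 3) = 1*8 = 8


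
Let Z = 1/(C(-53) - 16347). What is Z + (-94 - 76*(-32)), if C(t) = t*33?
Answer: 42308447/18096 ≈ 2338.0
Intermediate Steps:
C(t) = 33*t
Z = -1/18096 (Z = 1/(33*(-53) - 16347) = 1/(-1749 - 16347) = 1/(-18096) = -1/18096 ≈ -5.5261e-5)
Z + (-94 - 76*(-32)) = -1/18096 + (-94 - 76*(-32)) = -1/18096 + (-94 + 2432) = -1/18096 + 2338 = 42308447/18096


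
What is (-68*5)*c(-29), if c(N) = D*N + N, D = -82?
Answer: -798660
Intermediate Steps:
c(N) = -81*N (c(N) = -82*N + N = -81*N)
(-68*5)*c(-29) = (-68*5)*(-81*(-29)) = -340*2349 = -798660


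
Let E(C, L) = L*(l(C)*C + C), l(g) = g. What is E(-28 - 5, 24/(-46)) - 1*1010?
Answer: -35902/23 ≈ -1561.0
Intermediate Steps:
E(C, L) = L*(C + C**2) (E(C, L) = L*(C*C + C) = L*(C**2 + C) = L*(C + C**2))
E(-28 - 5, 24/(-46)) - 1*1010 = (-28 - 5)*(24/(-46))*(1 + (-28 - 5)) - 1*1010 = -33*24*(-1/46)*(1 - 33) - 1010 = -33*(-12/23)*(-32) - 1010 = -12672/23 - 1010 = -35902/23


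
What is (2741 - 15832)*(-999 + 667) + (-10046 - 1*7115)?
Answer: 4329051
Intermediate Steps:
(2741 - 15832)*(-999 + 667) + (-10046 - 1*7115) = -13091*(-332) + (-10046 - 7115) = 4346212 - 17161 = 4329051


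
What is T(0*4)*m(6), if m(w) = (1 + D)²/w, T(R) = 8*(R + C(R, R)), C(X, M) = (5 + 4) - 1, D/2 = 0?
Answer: 32/3 ≈ 10.667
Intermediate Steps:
D = 0 (D = 2*0 = 0)
C(X, M) = 8 (C(X, M) = 9 - 1 = 8)
T(R) = 64 + 8*R (T(R) = 8*(R + 8) = 8*(8 + R) = 64 + 8*R)
m(w) = 1/w (m(w) = (1 + 0)²/w = 1²/w = 1/w)
T(0*4)*m(6) = (64 + 8*(0*4))/6 = (64 + 8*0)*(⅙) = (64 + 0)*(⅙) = 64*(⅙) = 32/3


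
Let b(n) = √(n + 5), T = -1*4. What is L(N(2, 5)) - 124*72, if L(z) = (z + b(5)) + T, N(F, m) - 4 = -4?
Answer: -8932 + √10 ≈ -8928.8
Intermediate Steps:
T = -4
b(n) = √(5 + n)
N(F, m) = 0 (N(F, m) = 4 - 4 = 0)
L(z) = -4 + z + √10 (L(z) = (z + √(5 + 5)) - 4 = (z + √10) - 4 = -4 + z + √10)
L(N(2, 5)) - 124*72 = (-4 + 0 + √10) - 124*72 = (-4 + √10) - 8928 = -8932 + √10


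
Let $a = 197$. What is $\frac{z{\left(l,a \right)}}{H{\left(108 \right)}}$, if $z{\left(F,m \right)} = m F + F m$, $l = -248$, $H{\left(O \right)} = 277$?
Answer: $- \frac{97712}{277} \approx -352.75$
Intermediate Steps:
$z{\left(F,m \right)} = 2 F m$ ($z{\left(F,m \right)} = F m + F m = 2 F m$)
$\frac{z{\left(l,a \right)}}{H{\left(108 \right)}} = \frac{2 \left(-248\right) 197}{277} = \left(-97712\right) \frac{1}{277} = - \frac{97712}{277}$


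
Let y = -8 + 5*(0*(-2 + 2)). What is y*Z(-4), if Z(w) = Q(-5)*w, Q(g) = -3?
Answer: -96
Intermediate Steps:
Z(w) = -3*w
y = -8 (y = -8 + 5*(0*0) = -8 + 5*0 = -8 + 0 = -8)
y*Z(-4) = -(-24)*(-4) = -8*12 = -96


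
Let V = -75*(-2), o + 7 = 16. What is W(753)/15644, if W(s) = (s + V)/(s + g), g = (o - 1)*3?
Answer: 43/578828 ≈ 7.4288e-5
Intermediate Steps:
o = 9 (o = -7 + 16 = 9)
V = 150
g = 24 (g = (9 - 1)*3 = 8*3 = 24)
W(s) = (150 + s)/(24 + s) (W(s) = (s + 150)/(s + 24) = (150 + s)/(24 + s))
W(753)/15644 = ((150 + 753)/(24 + 753))/15644 = (903/777)*(1/15644) = ((1/777)*903)*(1/15644) = (43/37)*(1/15644) = 43/578828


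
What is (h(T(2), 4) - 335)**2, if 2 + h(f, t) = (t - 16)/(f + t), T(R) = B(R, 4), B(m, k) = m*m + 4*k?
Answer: 455625/4 ≈ 1.1391e+5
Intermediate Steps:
B(m, k) = m**2 + 4*k
T(R) = 16 + R**2 (T(R) = R**2 + 4*4 = R**2 + 16 = 16 + R**2)
h(f, t) = -2 + (-16 + t)/(f + t) (h(f, t) = -2 + (t - 16)/(f + t) = -2 + (-16 + t)/(f + t))
(h(T(2), 4) - 335)**2 = ((-16 - 1*4 - 2*(16 + 2**2))/((16 + 2**2) + 4) - 335)**2 = ((-16 - 4 - 2*(16 + 4))/((16 + 4) + 4) - 335)**2 = ((-16 - 4 - 2*20)/(20 + 4) - 335)**2 = ((-16 - 4 - 40)/24 - 335)**2 = ((1/24)*(-60) - 335)**2 = (-5/2 - 335)**2 = (-675/2)**2 = 455625/4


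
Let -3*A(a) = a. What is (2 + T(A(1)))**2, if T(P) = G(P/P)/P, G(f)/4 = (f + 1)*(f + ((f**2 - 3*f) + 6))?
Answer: 13924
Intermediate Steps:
A(a) = -a/3
G(f) = 4*(1 + f)*(6 + f**2 - 2*f) (G(f) = 4*((f + 1)*(f + ((f**2 - 3*f) + 6))) = 4*((1 + f)*(f + (6 + f**2 - 3*f))) = 4*((1 + f)*(6 + f**2 - 2*f)) = 4*(1 + f)*(6 + f**2 - 2*f))
T(P) = 40/P (T(P) = (24 - 4*(P/P)**2 + 4*(P/P)**3 + 16*(P/P))/P = (24 - 4*1**2 + 4*1**3 + 16*1)/P = (24 - 4*1 + 4*1 + 16)/P = (24 - 4 + 4 + 16)/P = 40/P)
(2 + T(A(1)))**2 = (2 + 40/((-1/3*1)))**2 = (2 + 40/(-1/3))**2 = (2 + 40*(-3))**2 = (2 - 120)**2 = (-118)**2 = 13924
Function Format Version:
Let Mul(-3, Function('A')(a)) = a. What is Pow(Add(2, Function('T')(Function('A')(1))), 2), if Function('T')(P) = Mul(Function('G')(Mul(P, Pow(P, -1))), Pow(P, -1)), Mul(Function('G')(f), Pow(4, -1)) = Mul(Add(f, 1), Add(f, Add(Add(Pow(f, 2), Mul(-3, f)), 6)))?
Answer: 13924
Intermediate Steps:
Function('A')(a) = Mul(Rational(-1, 3), a)
Function('G')(f) = Mul(4, Add(1, f), Add(6, Pow(f, 2), Mul(-2, f))) (Function('G')(f) = Mul(4, Mul(Add(f, 1), Add(f, Add(Add(Pow(f, 2), Mul(-3, f)), 6)))) = Mul(4, Mul(Add(1, f), Add(f, Add(6, Pow(f, 2), Mul(-3, f))))) = Mul(4, Mul(Add(1, f), Add(6, Pow(f, 2), Mul(-2, f)))) = Mul(4, Add(1, f), Add(6, Pow(f, 2), Mul(-2, f))))
Function('T')(P) = Mul(40, Pow(P, -1)) (Function('T')(P) = Mul(Add(24, Mul(-4, Pow(Mul(P, Pow(P, -1)), 2)), Mul(4, Pow(Mul(P, Pow(P, -1)), 3)), Mul(16, Mul(P, Pow(P, -1)))), Pow(P, -1)) = Mul(Add(24, Mul(-4, Pow(1, 2)), Mul(4, Pow(1, 3)), Mul(16, 1)), Pow(P, -1)) = Mul(Add(24, Mul(-4, 1), Mul(4, 1), 16), Pow(P, -1)) = Mul(Add(24, -4, 4, 16), Pow(P, -1)) = Mul(40, Pow(P, -1)))
Pow(Add(2, Function('T')(Function('A')(1))), 2) = Pow(Add(2, Mul(40, Pow(Mul(Rational(-1, 3), 1), -1))), 2) = Pow(Add(2, Mul(40, Pow(Rational(-1, 3), -1))), 2) = Pow(Add(2, Mul(40, -3)), 2) = Pow(Add(2, -120), 2) = Pow(-118, 2) = 13924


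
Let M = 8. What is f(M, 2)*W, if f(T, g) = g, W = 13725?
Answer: 27450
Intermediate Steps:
f(M, 2)*W = 2*13725 = 27450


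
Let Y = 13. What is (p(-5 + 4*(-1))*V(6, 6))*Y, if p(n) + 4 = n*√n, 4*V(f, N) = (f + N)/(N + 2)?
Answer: -39/2 - 1053*I/8 ≈ -19.5 - 131.63*I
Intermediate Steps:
V(f, N) = (N + f)/(4*(2 + N)) (V(f, N) = ((f + N)/(N + 2))/4 = ((N + f)/(2 + N))/4 = (N + f)/(4*(2 + N)))
p(n) = -4 + n^(3/2) (p(n) = -4 + n*√n = -4 + n^(3/2))
(p(-5 + 4*(-1))*V(6, 6))*Y = ((-4 + (-5 + 4*(-1))^(3/2))*((6 + 6)/(4*(2 + 6))))*13 = ((-4 + (-5 - 4)^(3/2))*((¼)*12/8))*13 = ((-4 + (-9)^(3/2))*((¼)*(⅛)*12))*13 = ((-4 - 27*I)*(3/8))*13 = (-3/2 - 81*I/8)*13 = -39/2 - 1053*I/8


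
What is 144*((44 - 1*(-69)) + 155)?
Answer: 38592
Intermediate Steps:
144*((44 - 1*(-69)) + 155) = 144*((44 + 69) + 155) = 144*(113 + 155) = 144*268 = 38592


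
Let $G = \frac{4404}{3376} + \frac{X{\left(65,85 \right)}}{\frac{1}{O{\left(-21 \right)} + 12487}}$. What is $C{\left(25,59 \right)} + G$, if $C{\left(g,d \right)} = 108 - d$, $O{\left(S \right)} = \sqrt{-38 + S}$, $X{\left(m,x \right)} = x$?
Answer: $\frac{895859837}{844} + 85 i \sqrt{59} \approx 1.0614 \cdot 10^{6} + 652.9 i$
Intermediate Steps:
$G = \frac{895818481}{844} + 85 i \sqrt{59}$ ($G = \frac{4404}{3376} + \frac{85}{\frac{1}{\sqrt{-38 - 21} + 12487}} = 4404 \cdot \frac{1}{3376} + \frac{85}{\frac{1}{\sqrt{-59} + 12487}} = \frac{1101}{844} + \frac{85}{\frac{1}{i \sqrt{59} + 12487}} = \frac{1101}{844} + \frac{85}{\frac{1}{12487 + i \sqrt{59}}} = \frac{1101}{844} + 85 \left(12487 + i \sqrt{59}\right) = \frac{1101}{844} + \left(1061395 + 85 i \sqrt{59}\right) = \frac{895818481}{844} + 85 i \sqrt{59} \approx 1.0614 \cdot 10^{6} + 652.9 i$)
$C{\left(25,59 \right)} + G = \left(108 - 59\right) + \left(\frac{895818481}{844} + 85 i \sqrt{59}\right) = 49 + \left(\frac{895818481}{844} + 85 i \sqrt{59}\right) = \frac{895859837}{844} + 85 i \sqrt{59}$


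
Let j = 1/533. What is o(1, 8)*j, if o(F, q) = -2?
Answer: -2/533 ≈ -0.0037523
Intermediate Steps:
j = 1/533 ≈ 0.0018762
o(1, 8)*j = -2*1/533 = -2/533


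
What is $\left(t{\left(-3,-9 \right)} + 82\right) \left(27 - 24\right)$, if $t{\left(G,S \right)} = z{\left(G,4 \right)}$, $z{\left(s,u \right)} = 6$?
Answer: $264$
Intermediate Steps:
$t{\left(G,S \right)} = 6$
$\left(t{\left(-3,-9 \right)} + 82\right) \left(27 - 24\right) = \left(6 + 82\right) \left(27 - 24\right) = 88 \left(27 - 24\right) = 88 \cdot 3 = 264$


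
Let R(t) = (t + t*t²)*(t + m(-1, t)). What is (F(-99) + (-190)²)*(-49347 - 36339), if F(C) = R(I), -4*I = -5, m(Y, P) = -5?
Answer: -395806126575/128 ≈ -3.0922e+9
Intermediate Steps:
I = 5/4 (I = -¼*(-5) = 5/4 ≈ 1.2500)
R(t) = (-5 + t)*(t + t³) (R(t) = (t + t*t²)*(t - 5) = (t + t³)*(-5 + t) = (-5 + t)*(t + t³))
F(C) = -3075/256 (F(C) = 5*(-5 + 5/4 + (5/4)³ - 5*(5/4)²)/4 = 5*(-5 + 5/4 + 125/64 - 5*25/16)/4 = 5*(-5 + 5/4 + 125/64 - 125/16)/4 = (5/4)*(-615/64) = -3075/256)
(F(-99) + (-190)²)*(-49347 - 36339) = (-3075/256 + (-190)²)*(-49347 - 36339) = (-3075/256 + 36100)*(-85686) = (9238525/256)*(-85686) = -395806126575/128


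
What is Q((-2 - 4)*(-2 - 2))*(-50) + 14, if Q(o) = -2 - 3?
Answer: 264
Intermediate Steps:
Q(o) = -5
Q((-2 - 4)*(-2 - 2))*(-50) + 14 = -5*(-50) + 14 = 250 + 14 = 264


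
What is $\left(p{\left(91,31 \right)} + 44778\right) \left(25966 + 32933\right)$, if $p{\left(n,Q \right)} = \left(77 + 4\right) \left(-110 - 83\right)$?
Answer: $1716611355$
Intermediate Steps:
$p{\left(n,Q \right)} = -15633$ ($p{\left(n,Q \right)} = 81 \left(-193\right) = -15633$)
$\left(p{\left(91,31 \right)} + 44778\right) \left(25966 + 32933\right) = \left(-15633 + 44778\right) \left(25966 + 32933\right) = 29145 \cdot 58899 = 1716611355$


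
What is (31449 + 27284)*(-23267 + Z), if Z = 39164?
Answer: 933678501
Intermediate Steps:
(31449 + 27284)*(-23267 + Z) = (31449 + 27284)*(-23267 + 39164) = 58733*15897 = 933678501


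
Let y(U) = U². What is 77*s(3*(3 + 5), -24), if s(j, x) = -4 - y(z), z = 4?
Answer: -1540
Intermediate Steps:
s(j, x) = -20 (s(j, x) = -4 - 1*4² = -4 - 1*16 = -4 - 16 = -20)
77*s(3*(3 + 5), -24) = 77*(-20) = -1540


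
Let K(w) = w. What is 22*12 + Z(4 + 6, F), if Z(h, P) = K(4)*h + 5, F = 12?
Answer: 309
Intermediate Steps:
Z(h, P) = 5 + 4*h (Z(h, P) = 4*h + 5 = 5 + 4*h)
22*12 + Z(4 + 6, F) = 22*12 + (5 + 4*(4 + 6)) = 264 + (5 + 4*10) = 264 + (5 + 40) = 264 + 45 = 309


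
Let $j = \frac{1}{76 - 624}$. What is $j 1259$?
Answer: $- \frac{1259}{548} \approx -2.2974$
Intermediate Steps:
$j = - \frac{1}{548}$ ($j = \frac{1}{76 - 624} = \frac{1}{-548} = - \frac{1}{548} \approx -0.0018248$)
$j 1259 = \left(- \frac{1}{548}\right) 1259 = - \frac{1259}{548}$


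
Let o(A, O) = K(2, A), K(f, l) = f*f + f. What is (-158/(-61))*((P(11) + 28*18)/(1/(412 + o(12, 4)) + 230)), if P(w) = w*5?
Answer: 36918596/5864601 ≈ 6.2952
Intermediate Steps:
K(f, l) = f + f² (K(f, l) = f² + f = f + f²)
o(A, O) = 6 (o(A, O) = 2*(1 + 2) = 2*3 = 6)
P(w) = 5*w
(-158/(-61))*((P(11) + 28*18)/(1/(412 + o(12, 4)) + 230)) = (-158/(-61))*((5*11 + 28*18)/(1/(412 + 6) + 230)) = (-158*(-1/61))*((55 + 504)/(1/418 + 230)) = 158*(559/(1/418 + 230))/61 = 158*(559/(96141/418))/61 = 158*(559*(418/96141))/61 = (158/61)*(233662/96141) = 36918596/5864601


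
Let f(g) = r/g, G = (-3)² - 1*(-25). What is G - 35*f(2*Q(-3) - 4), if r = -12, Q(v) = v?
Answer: -8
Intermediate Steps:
G = 34 (G = 9 + 25 = 34)
f(g) = -12/g
G - 35*f(2*Q(-3) - 4) = 34 - (-420)/(2*(-3) - 4) = 34 - (-420)/(-6 - 4) = 34 - (-420)/(-10) = 34 - (-420)*(-1)/10 = 34 - 35*6/5 = 34 - 42 = -8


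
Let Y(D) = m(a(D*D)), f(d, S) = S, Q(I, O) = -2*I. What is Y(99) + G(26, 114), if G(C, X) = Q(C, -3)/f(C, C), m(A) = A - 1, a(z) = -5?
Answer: -8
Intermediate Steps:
m(A) = -1 + A
G(C, X) = -2 (G(C, X) = (-2*C)/C = -2)
Y(D) = -6 (Y(D) = -1 - 5 = -6)
Y(99) + G(26, 114) = -6 - 2 = -8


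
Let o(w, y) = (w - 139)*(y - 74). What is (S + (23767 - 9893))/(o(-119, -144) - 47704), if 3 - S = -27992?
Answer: 41869/8540 ≈ 4.9027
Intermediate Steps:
S = 27995 (S = 3 - 1*(-27992) = 3 + 27992 = 27995)
o(w, y) = (-139 + w)*(-74 + y)
(S + (23767 - 9893))/(o(-119, -144) - 47704) = (27995 + (23767 - 9893))/((10286 - 139*(-144) - 74*(-119) - 119*(-144)) - 47704) = (27995 + 13874)/((10286 + 20016 + 8806 + 17136) - 47704) = 41869/(56244 - 47704) = 41869/8540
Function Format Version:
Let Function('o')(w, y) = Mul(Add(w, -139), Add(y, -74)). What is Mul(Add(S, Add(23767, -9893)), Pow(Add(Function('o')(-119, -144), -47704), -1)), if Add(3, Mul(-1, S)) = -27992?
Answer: Rational(41869, 8540) ≈ 4.9027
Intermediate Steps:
S = 27995 (S = Add(3, Mul(-1, -27992)) = Add(3, 27992) = 27995)
Function('o')(w, y) = Mul(Add(-139, w), Add(-74, y))
Mul(Add(S, Add(23767, -9893)), Pow(Add(Function('o')(-119, -144), -47704), -1)) = Mul(Add(27995, Add(23767, -9893)), Pow(Add(Add(10286, Mul(-139, -144), Mul(-74, -119), Mul(-119, -144)), -47704), -1)) = Mul(Add(27995, 13874), Pow(Add(Add(10286, 20016, 8806, 17136), -47704), -1)) = Mul(41869, Pow(Add(56244, -47704), -1)) = Mul(41869, Pow(8540, -1)) = Mul(41869, Rational(1, 8540)) = Rational(41869, 8540)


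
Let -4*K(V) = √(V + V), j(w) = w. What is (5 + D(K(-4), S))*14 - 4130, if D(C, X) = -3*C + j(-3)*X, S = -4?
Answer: -3892 + 21*I*√2 ≈ -3892.0 + 29.698*I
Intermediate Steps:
K(V) = -√2*√V/4 (K(V) = -√(V + V)/4 = -√2*√V/4)
D(C, X) = -3*C - 3*X
(5 + D(K(-4), S))*14 - 4130 = (5 + (-(-3)*√2*√(-4)/4 - 3*(-4)))*14 - 4130 = (5 + (-(-3)*√2*2*I/4 + 12))*14 - 4130 = (5 + (-(-3)*I*√2/2 + 12))*14 - 4130 = (5 + (3*I*√2/2 + 12))*14 - 4130 = (5 + (12 + 3*I*√2/2))*14 - 4130 = (17 + 3*I*√2/2)*14 - 4130 = (238 + 21*I*√2) - 4130 = -3892 + 21*I*√2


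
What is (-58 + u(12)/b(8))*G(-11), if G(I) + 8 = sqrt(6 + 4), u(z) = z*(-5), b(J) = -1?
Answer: -16 + 2*sqrt(10) ≈ -9.6754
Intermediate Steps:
u(z) = -5*z
G(I) = -8 + sqrt(10) (G(I) = -8 + sqrt(6 + 4) = -8 + sqrt(10))
(-58 + u(12)/b(8))*G(-11) = (-58 - 5*12/(-1))*(-8 + sqrt(10)) = (-58 - 60*(-1))*(-8 + sqrt(10)) = (-58 + 60)*(-8 + sqrt(10)) = 2*(-8 + sqrt(10)) = -16 + 2*sqrt(10)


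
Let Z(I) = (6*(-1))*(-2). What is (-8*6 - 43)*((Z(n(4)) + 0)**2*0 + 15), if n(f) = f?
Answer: -1365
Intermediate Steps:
Z(I) = 12 (Z(I) = -6*(-2) = 12)
(-8*6 - 43)*((Z(n(4)) + 0)**2*0 + 15) = (-8*6 - 43)*((12 + 0)**2*0 + 15) = (-48 - 43)*(12**2*0 + 15) = -91*(144*0 + 15) = -91*(0 + 15) = -91*15 = -1365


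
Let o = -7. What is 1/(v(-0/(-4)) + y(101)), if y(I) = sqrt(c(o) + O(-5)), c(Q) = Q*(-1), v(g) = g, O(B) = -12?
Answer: -I*sqrt(5)/5 ≈ -0.44721*I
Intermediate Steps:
c(Q) = -Q
y(I) = I*sqrt(5) (y(I) = sqrt(-1*(-7) - 12) = sqrt(7 - 12) = sqrt(-5) = I*sqrt(5))
1/(v(-0/(-4)) + y(101)) = 1/(-0/(-4) + I*sqrt(5)) = 1/(-0*(-1)/4 + I*sqrt(5)) = 1/(-22*0 + I*sqrt(5)) = 1/(0 + I*sqrt(5)) = 1/(I*sqrt(5)) = -I*sqrt(5)/5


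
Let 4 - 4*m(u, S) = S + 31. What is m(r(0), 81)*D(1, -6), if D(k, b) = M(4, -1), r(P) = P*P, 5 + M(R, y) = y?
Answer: 162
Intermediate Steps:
M(R, y) = -5 + y
r(P) = P²
D(k, b) = -6 (D(k, b) = -5 - 1 = -6)
m(u, S) = -27/4 - S/4 (m(u, S) = 1 - (S + 31)/4 = 1 - (31 + S)/4 = 1 + (-31/4 - S/4) = -27/4 - S/4)
m(r(0), 81)*D(1, -6) = (-27/4 - ¼*81)*(-6) = (-27/4 - 81/4)*(-6) = -27*(-6) = 162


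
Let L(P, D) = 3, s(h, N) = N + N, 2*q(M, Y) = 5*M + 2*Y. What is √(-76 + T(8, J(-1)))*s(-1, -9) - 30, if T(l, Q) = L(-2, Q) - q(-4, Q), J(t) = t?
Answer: -30 - 18*I*√62 ≈ -30.0 - 141.73*I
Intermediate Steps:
q(M, Y) = Y + 5*M/2 (q(M, Y) = (5*M + 2*Y)/2 = (2*Y + 5*M)/2 = Y + 5*M/2)
s(h, N) = 2*N
T(l, Q) = 13 - Q (T(l, Q) = 3 - (Q + (5/2)*(-4)) = 3 - (Q - 10) = 3 - (-10 + Q) = 3 + (10 - Q) = 13 - Q)
√(-76 + T(8, J(-1)))*s(-1, -9) - 30 = √(-76 + (13 - 1*(-1)))*(2*(-9)) - 30 = √(-76 + (13 + 1))*(-18) - 30 = √(-76 + 14)*(-18) - 30 = √(-62)*(-18) - 30 = (I*√62)*(-18) - 30 = -18*I*√62 - 30 = -30 - 18*I*√62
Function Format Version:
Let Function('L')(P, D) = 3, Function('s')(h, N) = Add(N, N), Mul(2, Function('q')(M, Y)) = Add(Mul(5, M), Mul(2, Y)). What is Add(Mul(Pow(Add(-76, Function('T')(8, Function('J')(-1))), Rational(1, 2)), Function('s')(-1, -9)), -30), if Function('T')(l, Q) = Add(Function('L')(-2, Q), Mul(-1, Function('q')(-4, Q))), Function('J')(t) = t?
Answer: Add(-30, Mul(-18, I, Pow(62, Rational(1, 2)))) ≈ Add(-30.000, Mul(-141.73, I))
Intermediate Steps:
Function('q')(M, Y) = Add(Y, Mul(Rational(5, 2), M)) (Function('q')(M, Y) = Mul(Rational(1, 2), Add(Mul(5, M), Mul(2, Y))) = Mul(Rational(1, 2), Add(Mul(2, Y), Mul(5, M))) = Add(Y, Mul(Rational(5, 2), M)))
Function('s')(h, N) = Mul(2, N)
Function('T')(l, Q) = Add(13, Mul(-1, Q)) (Function('T')(l, Q) = Add(3, Mul(-1, Add(Q, Mul(Rational(5, 2), -4)))) = Add(3, Mul(-1, Add(Q, -10))) = Add(3, Mul(-1, Add(-10, Q))) = Add(3, Add(10, Mul(-1, Q))) = Add(13, Mul(-1, Q)))
Add(Mul(Pow(Add(-76, Function('T')(8, Function('J')(-1))), Rational(1, 2)), Function('s')(-1, -9)), -30) = Add(Mul(Pow(Add(-76, Add(13, Mul(-1, -1))), Rational(1, 2)), Mul(2, -9)), -30) = Add(Mul(Pow(Add(-76, Add(13, 1)), Rational(1, 2)), -18), -30) = Add(Mul(Pow(Add(-76, 14), Rational(1, 2)), -18), -30) = Add(Mul(Pow(-62, Rational(1, 2)), -18), -30) = Add(Mul(Mul(I, Pow(62, Rational(1, 2))), -18), -30) = Add(Mul(-18, I, Pow(62, Rational(1, 2))), -30) = Add(-30, Mul(-18, I, Pow(62, Rational(1, 2))))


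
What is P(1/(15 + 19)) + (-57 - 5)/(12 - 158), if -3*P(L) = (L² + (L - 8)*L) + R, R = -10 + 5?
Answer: 274579/126582 ≈ 2.1692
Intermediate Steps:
R = -5
P(L) = 5/3 - L²/3 - L*(-8 + L)/3 (P(L) = -((L² + (L - 8)*L) - 5)/3 = -((L² + (-8 + L)*L) - 5)/3 = -((L² + L*(-8 + L)) - 5)/3 = -(-5 + L² + L*(-8 + L))/3 = 5/3 - L²/3 - L*(-8 + L)/3)
P(1/(15 + 19)) + (-57 - 5)/(12 - 158) = (5/3 - 2/(3*(15 + 19)²) + 8/(3*(15 + 19))) + (-57 - 5)/(12 - 158) = (5/3 - 2*(1/34)²/3 + (8/3)/34) - 62/(-146) = (5/3 - 2*(1/34)²/3 + (8/3)*(1/34)) - 62*(-1/146) = (5/3 - ⅔*1/1156 + 4/51) + 31/73 = (5/3 - 1/1734 + 4/51) + 31/73 = 3025/1734 + 31/73 = 274579/126582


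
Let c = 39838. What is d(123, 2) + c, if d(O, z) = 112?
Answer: 39950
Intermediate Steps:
d(123, 2) + c = 112 + 39838 = 39950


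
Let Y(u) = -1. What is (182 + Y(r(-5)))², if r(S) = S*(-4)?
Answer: 32761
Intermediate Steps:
r(S) = -4*S
(182 + Y(r(-5)))² = (182 - 1)² = 181² = 32761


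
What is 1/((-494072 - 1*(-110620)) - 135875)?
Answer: -1/519327 ≈ -1.9256e-6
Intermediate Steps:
1/((-494072 - 1*(-110620)) - 135875) = 1/((-494072 + 110620) - 135875) = 1/(-383452 - 135875) = 1/(-519327) = -1/519327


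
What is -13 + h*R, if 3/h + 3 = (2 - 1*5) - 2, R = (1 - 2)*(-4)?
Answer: -29/2 ≈ -14.500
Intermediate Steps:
R = 4 (R = -1*(-4) = 4)
h = -3/8 (h = 3/(-3 + ((2 - 1*5) - 2)) = 3/(-3 + ((2 - 5) - 2)) = 3/(-3 + (-3 - 2)) = 3/(-3 - 5) = 3/(-8) = 3*(-⅛) = -3/8 ≈ -0.37500)
-13 + h*R = -13 - 3/8*4 = -13 - 3/2 = -29/2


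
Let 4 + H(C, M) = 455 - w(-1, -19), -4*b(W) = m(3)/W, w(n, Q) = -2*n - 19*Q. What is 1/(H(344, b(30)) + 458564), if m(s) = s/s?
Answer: 1/458652 ≈ 2.1803e-6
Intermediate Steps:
m(s) = 1
w(n, Q) = -19*Q - 2*n
b(W) = -1/(4*W)
H(C, M) = 88 (H(C, M) = -4 + (455 - (-19*(-19) - 2*(-1))) = -4 + (455 - (361 + 2)) = -4 + (455 - 1*363) = -4 + (455 - 363) = -4 + 92 = 88)
1/(H(344, b(30)) + 458564) = 1/(88 + 458564) = 1/458652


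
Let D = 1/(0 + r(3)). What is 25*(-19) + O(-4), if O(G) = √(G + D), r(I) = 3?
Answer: -475 + I*√33/3 ≈ -475.0 + 1.9149*I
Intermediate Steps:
D = ⅓ (D = 1/(0 + 3) = 1/3 = ⅓ ≈ 0.33333)
O(G) = √(⅓ + G) (O(G) = √(G + ⅓) = √(⅓ + G))
25*(-19) + O(-4) = 25*(-19) + √(3 + 9*(-4))/3 = -475 + √(3 - 36)/3 = -475 + √(-33)/3 = -475 + (I*√33)/3 = -475 + I*√33/3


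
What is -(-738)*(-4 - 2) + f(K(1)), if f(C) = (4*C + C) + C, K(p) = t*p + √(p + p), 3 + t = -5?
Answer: -4476 + 6*√2 ≈ -4467.5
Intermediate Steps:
t = -8 (t = -3 - 5 = -8)
K(p) = -8*p + √2*√p (K(p) = -8*p + √(p + p) = -8*p + √(2*p) = -8*p + √2*√p)
f(C) = 6*C (f(C) = 5*C + C = 6*C)
-(-738)*(-4 - 2) + f(K(1)) = -(-738)*(-4 - 2) + 6*(-8*1 + √2*√1) = -(-738)*(-6) + 6*(-8 + √2*1) = -369*12 + 6*(-8 + √2) = -4428 + (-48 + 6*√2) = -4476 + 6*√2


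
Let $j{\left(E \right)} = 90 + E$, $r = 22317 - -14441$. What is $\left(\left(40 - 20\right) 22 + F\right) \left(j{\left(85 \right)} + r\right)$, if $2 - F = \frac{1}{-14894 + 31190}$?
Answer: $\frac{88674052441}{5432} \approx 1.6324 \cdot 10^{7}$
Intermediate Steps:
$r = 36758$ ($r = 22317 + 14441 = 36758$)
$F = \frac{32591}{16296}$ ($F = 2 - \frac{1}{-14894 + 31190} = 2 - \frac{1}{16296} = \frac{32591}{16296} \approx 1.9999$)
$\left(\left(40 - 20\right) 22 + F\right) \left(j{\left(85 \right)} + r\right) = \left(\left(40 - 20\right) 22 + \frac{32591}{16296}\right) \left(\left(90 + 85\right) + 36758\right) = \left(20 \cdot 22 + \frac{32591}{16296}\right) \left(175 + 36758\right) = \left(440 + \frac{32591}{16296}\right) 36933 = \frac{7202831}{16296} \cdot 36933 = \frac{88674052441}{5432}$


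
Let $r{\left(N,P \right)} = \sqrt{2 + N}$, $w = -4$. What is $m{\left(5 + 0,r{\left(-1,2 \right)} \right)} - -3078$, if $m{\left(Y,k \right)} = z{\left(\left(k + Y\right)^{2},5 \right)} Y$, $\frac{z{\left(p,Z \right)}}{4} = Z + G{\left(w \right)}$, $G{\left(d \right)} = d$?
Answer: $3098$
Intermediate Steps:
$z{\left(p,Z \right)} = -16 + 4 Z$ ($z{\left(p,Z \right)} = 4 \left(Z - 4\right) = 4 \left(-4 + Z\right) = -16 + 4 Z$)
$m{\left(Y,k \right)} = 4 Y$ ($m{\left(Y,k \right)} = \left(-16 + 4 \cdot 5\right) Y = \left(-16 + 20\right) Y = 4 Y$)
$m{\left(5 + 0,r{\left(-1,2 \right)} \right)} - -3078 = 4 \left(5 + 0\right) - -3078 = 4 \cdot 5 + 3078 = 20 + 3078 = 3098$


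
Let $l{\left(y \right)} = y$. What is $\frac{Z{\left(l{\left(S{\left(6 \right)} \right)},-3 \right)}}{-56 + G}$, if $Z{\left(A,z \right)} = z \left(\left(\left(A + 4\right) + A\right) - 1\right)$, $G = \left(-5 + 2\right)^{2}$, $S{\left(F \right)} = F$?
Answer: $\frac{45}{47} \approx 0.95745$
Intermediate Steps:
$G = 9$ ($G = \left(-3\right)^{2} = 9$)
$Z{\left(A,z \right)} = z \left(3 + 2 A\right)$ ($Z{\left(A,z \right)} = z \left(\left(\left(4 + A\right) + A\right) - 1\right) = z \left(\left(4 + 2 A\right) - 1\right) = z \left(3 + 2 A\right)$)
$\frac{Z{\left(l{\left(S{\left(6 \right)} \right)},-3 \right)}}{-56 + G} = \frac{\left(-3\right) \left(3 + 2 \cdot 6\right)}{-56 + 9} = \frac{\left(-3\right) \left(3 + 12\right)}{-47} = \left(-3\right) 15 \left(- \frac{1}{47}\right) = \left(-45\right) \left(- \frac{1}{47}\right) = \frac{45}{47}$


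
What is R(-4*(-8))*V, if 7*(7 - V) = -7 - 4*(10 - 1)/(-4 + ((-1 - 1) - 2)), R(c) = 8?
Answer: 412/7 ≈ 58.857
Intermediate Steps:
V = 103/14 (V = 7 - (-7 - 4*(10 - 1)/(-4 + ((-1 - 1) - 2)))/7 = 7 - (-7 - 36/(-4 + (-2 - 2)))/7 = 7 - (-7 - 36/(-4 - 4))/7 = 7 - (-7 - 36/(-8))/7 = 7 - (-7 - 36*(-1)/8)/7 = 7 - (-7 - 4*(-9/8))/7 = 7 - (-7 + 9/2)/7 = 7 - 1/7*(-5/2) = 7 + 5/14 = 103/14 ≈ 7.3571)
R(-4*(-8))*V = 8*(103/14) = 412/7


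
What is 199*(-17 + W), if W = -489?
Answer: -100694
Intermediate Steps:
199*(-17 + W) = 199*(-17 - 489) = 199*(-506) = -100694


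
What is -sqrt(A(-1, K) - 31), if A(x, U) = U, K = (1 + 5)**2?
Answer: -sqrt(5) ≈ -2.2361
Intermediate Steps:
K = 36 (K = 6**2 = 36)
-sqrt(A(-1, K) - 31) = -sqrt(36 - 31) = -sqrt(5)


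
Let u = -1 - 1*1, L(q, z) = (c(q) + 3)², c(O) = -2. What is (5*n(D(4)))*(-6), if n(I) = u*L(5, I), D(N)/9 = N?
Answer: 60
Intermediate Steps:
D(N) = 9*N
L(q, z) = 1 (L(q, z) = (-2 + 3)² = 1² = 1)
u = -2 (u = -1 - 1 = -2)
n(I) = -2 (n(I) = -2*1 = -2)
(5*n(D(4)))*(-6) = (5*(-2))*(-6) = -10*(-6) = 60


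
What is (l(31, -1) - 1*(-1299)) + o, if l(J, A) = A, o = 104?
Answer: 1402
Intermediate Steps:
(l(31, -1) - 1*(-1299)) + o = (-1 - 1*(-1299)) + 104 = (-1 + 1299) + 104 = 1298 + 104 = 1402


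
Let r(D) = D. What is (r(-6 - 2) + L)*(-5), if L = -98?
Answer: 530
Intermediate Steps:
(r(-6 - 2) + L)*(-5) = ((-6 - 2) - 98)*(-5) = (-8 - 98)*(-5) = -106*(-5) = 530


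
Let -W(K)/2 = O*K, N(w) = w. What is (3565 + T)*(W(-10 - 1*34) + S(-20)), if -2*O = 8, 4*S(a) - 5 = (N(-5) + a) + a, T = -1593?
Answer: -713864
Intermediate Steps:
S(a) = a/2 (S(a) = 5/4 + ((-5 + a) + a)/4 = 5/4 + (-5 + 2*a)/4 = 5/4 + (-5/4 + a/2) = a/2)
O = -4 (O = -½*8 = -4)
W(K) = 8*K (W(K) = -(-8)*K = 8*K)
(3565 + T)*(W(-10 - 1*34) + S(-20)) = (3565 - 1593)*(8*(-10 - 1*34) + (½)*(-20)) = 1972*(8*(-10 - 34) - 10) = 1972*(8*(-44) - 10) = 1972*(-352 - 10) = 1972*(-362) = -713864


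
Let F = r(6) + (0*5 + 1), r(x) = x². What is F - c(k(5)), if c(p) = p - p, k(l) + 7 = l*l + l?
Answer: 37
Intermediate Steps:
k(l) = -7 + l + l² (k(l) = -7 + (l*l + l) = -7 + (l² + l) = -7 + (l + l²) = -7 + l + l²)
c(p) = 0
F = 37 (F = 6² + (0*5 + 1) = 36 + (0 + 1) = 36 + 1 = 37)
F - c(k(5)) = 37 - 1*0 = 37 + 0 = 37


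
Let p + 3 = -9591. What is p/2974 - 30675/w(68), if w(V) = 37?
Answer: -45791214/55019 ≈ -832.28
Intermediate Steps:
p = -9594 (p = -3 - 9591 = -9594)
p/2974 - 30675/w(68) = -9594/2974 - 30675/37 = -9594*1/2974 - 30675*1/37 = -4797/1487 - 30675/37 = -45791214/55019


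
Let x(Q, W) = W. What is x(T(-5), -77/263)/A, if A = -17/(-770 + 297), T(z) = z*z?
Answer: -36421/4471 ≈ -8.1461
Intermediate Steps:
T(z) = z²
A = 17/473 (A = -17/(-473) = -1/473*(-17) = 17/473 ≈ 0.035941)
x(T(-5), -77/263)/A = (-77/263)/(17/473) = -77*1/263*(473/17) = -77/263*473/17 = -36421/4471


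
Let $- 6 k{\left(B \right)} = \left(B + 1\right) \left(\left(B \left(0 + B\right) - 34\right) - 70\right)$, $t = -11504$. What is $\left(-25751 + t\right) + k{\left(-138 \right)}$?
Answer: $\frac{1185625}{3} \approx 3.9521 \cdot 10^{5}$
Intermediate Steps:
$k{\left(B \right)} = - \frac{\left(1 + B\right) \left(-104 + B^{2}\right)}{6}$ ($k{\left(B \right)} = - \frac{\left(B + 1\right) \left(\left(B \left(0 + B\right) - 34\right) - 70\right)}{6} = - \frac{\left(1 + B\right) \left(\left(B B - 34\right) - 70\right)}{6} = - \frac{\left(1 + B\right) \left(\left(B^{2} - 34\right) - 70\right)}{6} = - \frac{\left(1 + B\right) \left(\left(-34 + B^{2}\right) - 70\right)}{6} = - \frac{\left(1 + B\right) \left(-104 + B^{2}\right)}{6}$)
$\left(-25751 + t\right) + k{\left(-138 \right)} = \left(-25751 - 11504\right) + \left(\frac{52}{3} - \frac{\left(-138\right)^{2}}{6} - \frac{\left(-138\right)^{3}}{6} + \frac{52}{3} \left(-138\right)\right) = -37255 - - \frac{1297390}{3} = -37255 + \left(\frac{52}{3} - 3174 + 438012 - 2392\right) = -37255 + \frac{1297390}{3} = \frac{1185625}{3}$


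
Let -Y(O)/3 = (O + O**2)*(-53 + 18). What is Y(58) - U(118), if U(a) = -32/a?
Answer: 21199306/59 ≈ 3.5931e+5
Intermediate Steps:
Y(O) = 105*O + 105*O**2 (Y(O) = -3*(O + O**2)*(-53 + 18) = -3*(O + O**2)*(-35) = -3*(-35*O - 35*O**2) = 105*O + 105*O**2)
Y(58) - U(118) = 105*58*(1 + 58) - (-32)/118 = 105*58*59 - (-32)/118 = 359310 - 1*(-16/59) = 359310 + 16/59 = 21199306/59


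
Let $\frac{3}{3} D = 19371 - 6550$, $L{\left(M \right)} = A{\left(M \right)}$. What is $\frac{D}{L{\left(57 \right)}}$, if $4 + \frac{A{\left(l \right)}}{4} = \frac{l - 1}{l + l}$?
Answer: $- \frac{730797}{800} \approx -913.5$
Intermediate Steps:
$A{\left(l \right)} = -16 + \frac{2 \left(-1 + l\right)}{l}$ ($A{\left(l \right)} = -16 + 4 \frac{l - 1}{l + l} = -16 + 4 \frac{-1 + l}{2 l} = -16 + \frac{2 \left(-1 + l\right)}{l}$)
$L{\left(M \right)} = -14 - \frac{2}{M}$
$D = 12821$ ($D = 19371 - 6550 = 12821$)
$\frac{D}{L{\left(57 \right)}} = \frac{12821}{-14 - \frac{2}{57}} = \frac{12821}{- \frac{800}{57}} = 12821 \left(- \frac{57}{800}\right) = - \frac{730797}{800}$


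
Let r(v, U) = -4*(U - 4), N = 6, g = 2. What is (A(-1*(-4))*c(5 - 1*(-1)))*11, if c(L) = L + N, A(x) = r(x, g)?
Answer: 1056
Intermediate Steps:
r(v, U) = 16 - 4*U (r(v, U) = -4*(-4 + U) = 16 - 4*U)
A(x) = 8 (A(x) = 16 - 4*2 = 16 - 8 = 8)
c(L) = 6 + L (c(L) = L + 6 = 6 + L)
(A(-1*(-4))*c(5 - 1*(-1)))*11 = (8*(6 + (5 - 1*(-1))))*11 = (8*(6 + (5 + 1)))*11 = (8*(6 + 6))*11 = (8*12)*11 = 96*11 = 1056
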